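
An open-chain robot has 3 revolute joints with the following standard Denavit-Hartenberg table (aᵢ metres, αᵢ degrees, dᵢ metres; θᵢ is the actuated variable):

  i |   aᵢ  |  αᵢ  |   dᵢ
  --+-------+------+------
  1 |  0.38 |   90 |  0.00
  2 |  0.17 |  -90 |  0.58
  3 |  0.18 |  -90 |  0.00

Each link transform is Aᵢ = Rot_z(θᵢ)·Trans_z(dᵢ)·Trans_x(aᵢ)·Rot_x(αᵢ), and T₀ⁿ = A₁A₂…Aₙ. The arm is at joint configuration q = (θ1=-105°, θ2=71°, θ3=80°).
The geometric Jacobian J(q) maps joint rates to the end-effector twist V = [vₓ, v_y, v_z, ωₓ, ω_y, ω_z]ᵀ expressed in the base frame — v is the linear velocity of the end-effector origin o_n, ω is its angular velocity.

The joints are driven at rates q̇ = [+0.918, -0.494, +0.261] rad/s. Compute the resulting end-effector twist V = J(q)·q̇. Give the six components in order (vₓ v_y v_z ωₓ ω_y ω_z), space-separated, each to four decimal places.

0.2868 -0.5413 -0.0761 0.5410 0.1105 1.0030

o_n = [-0.5043, -0.3261, 0.1903]
J₁: ẑ×o_n = [0.3261, -0.5043, 0.0000], ω = ẑ
J2: z=[-0.9659, 0.2588, 0.0000] o=[-0.0984, -0.3671, 0.0000] → [0.0493, 0.1838, 0.0655, -0.9659, 0.2588, 0.0000]
J3: z=[0.2447, 0.9133, 0.3256] o=[-0.6729, -0.2704, 0.1607] → [0.0451, 0.0477, -0.1676, 0.2447, 0.9133, 0.3256]
V = J·q̇ = [0.2868, -0.5413, -0.0761, 0.5410, 0.1105, 1.0030]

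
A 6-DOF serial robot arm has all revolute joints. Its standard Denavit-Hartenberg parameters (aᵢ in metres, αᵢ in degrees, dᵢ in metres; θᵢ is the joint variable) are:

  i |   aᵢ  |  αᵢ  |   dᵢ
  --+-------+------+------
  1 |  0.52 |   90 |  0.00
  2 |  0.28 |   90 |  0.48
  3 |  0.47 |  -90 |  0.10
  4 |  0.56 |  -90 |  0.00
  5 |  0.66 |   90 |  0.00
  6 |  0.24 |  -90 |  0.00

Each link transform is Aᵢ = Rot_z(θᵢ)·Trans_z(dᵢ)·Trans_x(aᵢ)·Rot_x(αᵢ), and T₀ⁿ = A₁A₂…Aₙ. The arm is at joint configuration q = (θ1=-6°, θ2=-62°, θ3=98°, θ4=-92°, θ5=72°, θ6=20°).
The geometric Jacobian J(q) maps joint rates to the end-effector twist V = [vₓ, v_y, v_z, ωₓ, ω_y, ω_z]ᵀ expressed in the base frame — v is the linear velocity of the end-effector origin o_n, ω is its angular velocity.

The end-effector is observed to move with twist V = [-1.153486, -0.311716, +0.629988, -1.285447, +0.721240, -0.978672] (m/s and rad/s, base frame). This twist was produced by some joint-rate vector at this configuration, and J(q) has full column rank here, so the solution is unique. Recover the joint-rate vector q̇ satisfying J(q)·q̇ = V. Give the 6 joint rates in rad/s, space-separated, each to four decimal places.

o_n = [0.0648, -1.1280, -1.3588]
J₁: ẑ×o_n = [1.1280, 0.0648, -0.0000], ω = ẑ
J2: z=[-0.1045, -0.9945, 0.0000] o=[0.5172, -0.0544, 0.0000] → [1.3513, -0.1420, -0.3376, -0.1045, -0.9945, 0.0000]
J3: z=[-0.8781, 0.0923, -0.4695] o=[0.5977, -0.5455, -0.2472] → [-0.3761, -0.7259, 0.5607, -0.8781, 0.0923, -0.4695]
J4: z=[-0.4478, 0.1870, 0.8744] o=[0.4307, -0.9959, -0.2364] → [-0.0944, -0.8225, 0.1276, -0.4478, 0.1870, 0.8744]
J5: z=[-0.1990, -0.9742, 0.1064] o=[-0.0574, -0.9251, -0.5016] → [0.8567, -0.1576, 0.1595, -0.1990, -0.9742, 0.1064]
J6: z=[-0.9674, 0.1780, -0.1801] o=[0.0459, -1.0167, -1.1470] → [-0.0577, -0.2083, 0.1043, -0.9674, 0.1780, -0.1801]
q̇ = J⁺·V = [-0.0970, -0.5280, 0.7430, -0.4160, -0.0440, 0.9130]

-0.0970 -0.5280 0.7430 -0.4160 -0.0440 0.9130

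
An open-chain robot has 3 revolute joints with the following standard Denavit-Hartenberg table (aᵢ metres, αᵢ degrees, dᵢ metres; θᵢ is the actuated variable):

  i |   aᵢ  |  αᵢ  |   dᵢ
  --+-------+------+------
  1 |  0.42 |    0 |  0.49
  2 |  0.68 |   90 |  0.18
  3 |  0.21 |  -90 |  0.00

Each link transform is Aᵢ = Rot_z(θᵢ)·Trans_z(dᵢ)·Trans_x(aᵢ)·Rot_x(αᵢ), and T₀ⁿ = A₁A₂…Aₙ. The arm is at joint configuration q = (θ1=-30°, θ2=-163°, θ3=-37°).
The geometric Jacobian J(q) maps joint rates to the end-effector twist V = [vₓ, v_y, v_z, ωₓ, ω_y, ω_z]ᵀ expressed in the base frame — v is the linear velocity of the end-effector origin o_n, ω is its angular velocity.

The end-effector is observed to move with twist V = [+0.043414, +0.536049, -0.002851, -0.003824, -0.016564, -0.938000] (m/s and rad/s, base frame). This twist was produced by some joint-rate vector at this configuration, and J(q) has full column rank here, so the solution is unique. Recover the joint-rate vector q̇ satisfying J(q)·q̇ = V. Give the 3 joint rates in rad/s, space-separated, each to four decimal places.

o_n = [-0.4623, -0.0193, 0.5436]
J₁: ẑ×o_n = [0.0193, -0.4623, 0.0000], ω = ẑ
J2: z=[0.0000, 0.0000, 1.0000] o=[0.3637, -0.2100, 0.4900] → [-0.1907, -0.8260, 0.0000, 0.0000, 0.0000, 1.0000]
J3: z=[0.2250, 0.9744, 0.0000] o=[-0.2988, -0.0570, 0.6700] → [-0.1231, 0.0284, 0.1677, 0.2250, 0.9744, 0.0000]
q̇ = J⁺·V = [-0.6550, -0.2830, -0.0170]

-0.6550 -0.2830 -0.0170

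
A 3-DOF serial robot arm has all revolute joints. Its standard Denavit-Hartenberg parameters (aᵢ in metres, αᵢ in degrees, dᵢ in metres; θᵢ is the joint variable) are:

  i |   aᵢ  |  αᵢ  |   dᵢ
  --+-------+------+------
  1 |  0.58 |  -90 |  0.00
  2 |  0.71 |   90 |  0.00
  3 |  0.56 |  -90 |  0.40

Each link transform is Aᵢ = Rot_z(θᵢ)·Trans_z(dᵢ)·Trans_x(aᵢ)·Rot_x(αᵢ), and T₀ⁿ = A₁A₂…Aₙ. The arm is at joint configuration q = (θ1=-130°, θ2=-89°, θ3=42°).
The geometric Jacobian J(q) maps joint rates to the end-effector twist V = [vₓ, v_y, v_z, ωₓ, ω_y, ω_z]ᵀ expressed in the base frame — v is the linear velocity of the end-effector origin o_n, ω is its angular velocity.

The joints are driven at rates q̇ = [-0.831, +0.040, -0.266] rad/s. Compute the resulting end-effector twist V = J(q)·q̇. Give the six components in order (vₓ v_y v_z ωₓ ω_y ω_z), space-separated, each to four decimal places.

-0.4423 -0.0967 0.1149 -0.1403 -0.2294 -0.8356

o_n = [0.1587, -0.3939, 1.1330]
J₁: ẑ×o_n = [0.3939, 0.1587, -0.0000], ω = ẑ
J2: z=[0.7660, -0.6428, 0.0000] o=[-0.3728, -0.4443, 0.0000] → [-0.7283, -0.8679, 0.3803, 0.7660, -0.6428, 0.0000]
J3: z=[0.6427, 0.7659, 0.0175] o=[-0.3808, -0.4538, 0.7099] → [0.3230, -0.2625, -0.3747, 0.6427, 0.7659, 0.0175]
V = J·q̇ = [-0.4423, -0.0967, 0.1149, -0.1403, -0.2294, -0.8356]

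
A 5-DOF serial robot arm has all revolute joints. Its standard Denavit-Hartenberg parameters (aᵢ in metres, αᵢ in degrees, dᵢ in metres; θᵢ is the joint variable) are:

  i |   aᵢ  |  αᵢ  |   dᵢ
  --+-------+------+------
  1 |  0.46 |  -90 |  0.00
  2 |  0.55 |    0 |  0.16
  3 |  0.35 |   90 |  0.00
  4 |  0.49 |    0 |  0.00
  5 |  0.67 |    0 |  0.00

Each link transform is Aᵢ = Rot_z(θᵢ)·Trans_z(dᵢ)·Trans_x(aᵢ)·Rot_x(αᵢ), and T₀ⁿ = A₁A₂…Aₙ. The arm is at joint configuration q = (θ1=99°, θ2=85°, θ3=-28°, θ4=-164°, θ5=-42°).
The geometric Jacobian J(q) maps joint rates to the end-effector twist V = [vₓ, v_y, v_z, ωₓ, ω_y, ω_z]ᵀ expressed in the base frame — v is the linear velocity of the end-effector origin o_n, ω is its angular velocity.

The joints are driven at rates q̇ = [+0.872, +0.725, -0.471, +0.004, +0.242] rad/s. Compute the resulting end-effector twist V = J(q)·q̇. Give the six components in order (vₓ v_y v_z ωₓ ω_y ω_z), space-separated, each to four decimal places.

o_n = [-0.3326, 0.0628, 0.0586]
J₁: ẑ×o_n = [-0.0628, -0.3326, 0.0000], ω = ẑ
J2: z=[-0.9877, -0.1564, 0.0000] o=[-0.0720, 0.4543, 0.0000] → [-0.0092, 0.0579, 0.3460, -0.9877, -0.1564, 0.0000]
J3: z=[-0.9877, -0.1564, 0.0000] o=[-0.2375, 0.4767, -0.5479] → [-0.0949, 0.5991, 0.3939, -0.9877, -0.1564, 0.0000]
J4: z=[-0.1312, 0.8283, 0.5446] o=[-0.2673, 0.6649, -0.8414] → [1.0735, 0.0825, 0.1331, -0.1312, 0.8283, 0.5446]
J5: z=[-0.1312, 0.8283, 0.5446] o=[-0.0938, 0.4327, -0.4464] → [0.6198, -0.0638, 0.2463, -0.1312, 0.8283, 0.5446]
V = J·q̇ = [0.1376, -0.5453, 0.1254, -0.2831, 0.1640, 1.0060]

0.1376 -0.5453 0.1254 -0.2831 0.1640 1.0060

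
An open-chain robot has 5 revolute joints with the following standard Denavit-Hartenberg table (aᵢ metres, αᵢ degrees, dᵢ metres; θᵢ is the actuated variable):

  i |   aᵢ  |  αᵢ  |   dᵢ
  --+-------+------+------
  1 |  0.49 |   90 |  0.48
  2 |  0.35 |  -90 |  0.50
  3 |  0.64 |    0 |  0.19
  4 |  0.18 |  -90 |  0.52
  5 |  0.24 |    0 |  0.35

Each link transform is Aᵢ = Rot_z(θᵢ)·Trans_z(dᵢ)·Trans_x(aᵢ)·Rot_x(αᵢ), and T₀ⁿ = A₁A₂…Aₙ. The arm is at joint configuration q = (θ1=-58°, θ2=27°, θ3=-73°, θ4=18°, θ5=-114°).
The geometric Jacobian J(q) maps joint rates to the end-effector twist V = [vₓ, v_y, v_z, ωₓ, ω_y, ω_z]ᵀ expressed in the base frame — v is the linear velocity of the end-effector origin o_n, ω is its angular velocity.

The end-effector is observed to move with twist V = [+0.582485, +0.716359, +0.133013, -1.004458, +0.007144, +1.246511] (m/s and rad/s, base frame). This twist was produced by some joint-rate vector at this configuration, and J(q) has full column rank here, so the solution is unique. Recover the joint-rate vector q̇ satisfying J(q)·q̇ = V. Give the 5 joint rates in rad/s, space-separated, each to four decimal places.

0.7060 0.6840 -0.0870 0.8130 -0.2860

o_n = [-0.3827, -1.2346, 1.7034]
J₁: ẑ×o_n = [1.2346, -0.3827, 0.0000], ω = ẑ
J2: z=[-0.8480, -0.5299, 0.0000] o=[0.2597, -0.4155, 0.4800] → [-0.6483, 1.0375, 0.3543, -0.8480, -0.5299, 0.0000]
J3: z=[-0.2406, 0.3850, 0.8910] o=[0.0009, -0.9450, 0.6389] → [0.6680, -0.0856, 0.2174, -0.2406, 0.3850, 0.8910]
J4: z=[-0.2406, 0.3850, 0.8910] o=[-0.4755, -1.3375, 0.8931] → [0.2203, 0.2777, -0.0605, -0.2406, 0.3850, 0.8910]
J5: z=[0.8732, -0.3150, 0.3719] o=[-0.6769, -1.2935, 1.4033] → [-0.1164, -0.1526, 0.1441, 0.8732, -0.3150, 0.3719]
q̇ = J⁺·V = [0.7060, 0.6840, -0.0870, 0.8130, -0.2860]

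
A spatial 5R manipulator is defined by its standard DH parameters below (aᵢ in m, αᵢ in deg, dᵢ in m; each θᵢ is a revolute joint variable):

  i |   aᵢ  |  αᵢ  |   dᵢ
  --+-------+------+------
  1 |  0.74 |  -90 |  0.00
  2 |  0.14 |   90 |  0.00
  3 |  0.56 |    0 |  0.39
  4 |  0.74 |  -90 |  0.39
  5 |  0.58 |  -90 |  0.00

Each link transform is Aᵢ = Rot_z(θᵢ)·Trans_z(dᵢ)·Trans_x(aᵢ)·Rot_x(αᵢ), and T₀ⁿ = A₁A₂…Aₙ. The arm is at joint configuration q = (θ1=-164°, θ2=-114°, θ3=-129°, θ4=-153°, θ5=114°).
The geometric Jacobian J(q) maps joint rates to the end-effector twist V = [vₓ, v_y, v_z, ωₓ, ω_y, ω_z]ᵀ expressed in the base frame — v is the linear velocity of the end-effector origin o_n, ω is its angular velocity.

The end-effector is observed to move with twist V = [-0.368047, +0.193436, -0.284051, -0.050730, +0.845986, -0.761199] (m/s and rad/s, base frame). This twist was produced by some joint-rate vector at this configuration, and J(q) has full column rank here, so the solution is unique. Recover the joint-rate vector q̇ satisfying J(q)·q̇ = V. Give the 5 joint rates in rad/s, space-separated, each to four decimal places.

-0.8140 -0.8010 -0.2380 0.3850 -0.1260

o_n = [-0.5178, -0.2087, -0.2001]
J₁: ẑ×o_n = [0.2087, -0.5178, 0.0000], ω = ẑ
J2: z=[0.2756, -0.9613, 0.0000] o=[-0.7113, -0.2040, 0.0000] → [0.1923, 0.0551, 0.1847, 0.2756, -0.9613, 0.0000]
J3: z=[0.8782, 0.2518, -0.4067] o=[-0.6566, -0.1883, 0.1279] → [-0.0909, 0.2315, -0.0529, 0.8782, 0.2518, -0.4067]
J4: z=[0.8782, 0.2518, -0.4067] o=[-0.5719, 0.2888, -0.3527] → [-0.1639, -0.1560, -0.4504, 0.8782, 0.2518, -0.4067]
J5: z=[-0.3251, -0.3095, -0.8936] o=[0.0303, -0.2916, -0.3708] → [0.0212, 0.5453, -0.1966, -0.3251, -0.3095, -0.8936]
q̇ = J⁺·V = [-0.8140, -0.8010, -0.2380, 0.3850, -0.1260]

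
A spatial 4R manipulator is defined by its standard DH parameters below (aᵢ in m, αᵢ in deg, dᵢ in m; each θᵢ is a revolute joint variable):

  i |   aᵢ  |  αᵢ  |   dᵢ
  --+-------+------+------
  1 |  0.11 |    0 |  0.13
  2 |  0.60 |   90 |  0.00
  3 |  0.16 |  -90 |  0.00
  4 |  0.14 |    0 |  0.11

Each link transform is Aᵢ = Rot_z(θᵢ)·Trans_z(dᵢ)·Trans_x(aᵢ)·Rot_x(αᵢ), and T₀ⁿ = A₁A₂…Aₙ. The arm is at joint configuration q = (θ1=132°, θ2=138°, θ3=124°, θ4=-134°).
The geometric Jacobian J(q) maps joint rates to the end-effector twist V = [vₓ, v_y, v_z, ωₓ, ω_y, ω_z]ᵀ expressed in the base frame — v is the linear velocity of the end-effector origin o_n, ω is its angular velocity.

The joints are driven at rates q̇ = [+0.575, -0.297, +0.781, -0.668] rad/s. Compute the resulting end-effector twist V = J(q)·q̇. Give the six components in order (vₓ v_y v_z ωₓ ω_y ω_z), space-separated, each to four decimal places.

0.1497 -0.1154 -0.1544 -0.7810 -0.5538 0.6515

o_n = [-0.1743, -0.3920, 0.1205]
J₁: ẑ×o_n = [0.3920, -0.1743, 0.0000], ω = ẑ
J2: z=[0.0000, 0.0000, 1.0000] o=[-0.0736, 0.0817, 0.1300] → [0.4737, -0.1007, 0.0000, 0.0000, 0.0000, 1.0000]
J3: z=[-1.0000, 0.0000, 0.0000] o=[-0.0736, -0.5183, 0.1300] → [-0.0000, -0.0095, -0.1263, -1.0000, 0.0000, 0.0000]
J4: z=[0.0000, 0.8290, -0.5592] o=[-0.0736, -0.4288, 0.2626] → [-0.0973, 0.0563, 0.0835, 0.0000, 0.8290, -0.5592]
V = J·q̇ = [0.1497, -0.1154, -0.1544, -0.7810, -0.5538, 0.6515]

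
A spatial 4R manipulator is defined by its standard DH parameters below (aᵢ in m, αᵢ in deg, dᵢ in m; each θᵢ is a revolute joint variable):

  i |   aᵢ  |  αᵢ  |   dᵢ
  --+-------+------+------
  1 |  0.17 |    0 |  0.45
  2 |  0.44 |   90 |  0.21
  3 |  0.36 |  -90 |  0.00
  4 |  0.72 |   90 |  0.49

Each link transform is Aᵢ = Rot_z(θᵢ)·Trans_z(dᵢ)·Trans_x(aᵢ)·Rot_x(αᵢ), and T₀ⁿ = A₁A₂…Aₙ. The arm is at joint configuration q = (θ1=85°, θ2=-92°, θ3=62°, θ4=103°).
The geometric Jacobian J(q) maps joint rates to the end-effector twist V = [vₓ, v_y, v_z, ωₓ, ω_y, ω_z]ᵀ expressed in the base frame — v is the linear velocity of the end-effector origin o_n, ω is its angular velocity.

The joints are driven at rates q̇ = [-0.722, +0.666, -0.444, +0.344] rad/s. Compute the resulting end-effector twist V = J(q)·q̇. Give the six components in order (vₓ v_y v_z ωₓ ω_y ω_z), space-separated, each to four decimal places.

o_n = [0.1999, 0.8534, 1.0649]
J₁: ẑ×o_n = [-0.8534, 0.1999, 0.0000], ω = ẑ
J2: z=[0.0000, 0.0000, 1.0000] o=[0.0148, 0.1694, 0.4500] → [-0.6841, 0.1851, 0.0000, 0.0000, 0.0000, 1.0000]
J3: z=[-0.1219, -0.9925, 0.0000] o=[0.4515, 0.1157, 0.6600] → [-0.4019, 0.0493, -0.3397, -0.1219, -0.9925, 0.0000]
J4: z=[-0.8764, 0.1076, 0.4695] o=[0.6193, 0.0951, 0.9779] → [-0.3466, -0.1206, -0.6194, -0.8764, 0.1076, 0.4695]
V = J·q̇ = [0.2198, -0.0845, -0.0623, -0.2474, 0.4777, 0.1055]

0.2198 -0.0845 -0.0623 -0.2474 0.4777 0.1055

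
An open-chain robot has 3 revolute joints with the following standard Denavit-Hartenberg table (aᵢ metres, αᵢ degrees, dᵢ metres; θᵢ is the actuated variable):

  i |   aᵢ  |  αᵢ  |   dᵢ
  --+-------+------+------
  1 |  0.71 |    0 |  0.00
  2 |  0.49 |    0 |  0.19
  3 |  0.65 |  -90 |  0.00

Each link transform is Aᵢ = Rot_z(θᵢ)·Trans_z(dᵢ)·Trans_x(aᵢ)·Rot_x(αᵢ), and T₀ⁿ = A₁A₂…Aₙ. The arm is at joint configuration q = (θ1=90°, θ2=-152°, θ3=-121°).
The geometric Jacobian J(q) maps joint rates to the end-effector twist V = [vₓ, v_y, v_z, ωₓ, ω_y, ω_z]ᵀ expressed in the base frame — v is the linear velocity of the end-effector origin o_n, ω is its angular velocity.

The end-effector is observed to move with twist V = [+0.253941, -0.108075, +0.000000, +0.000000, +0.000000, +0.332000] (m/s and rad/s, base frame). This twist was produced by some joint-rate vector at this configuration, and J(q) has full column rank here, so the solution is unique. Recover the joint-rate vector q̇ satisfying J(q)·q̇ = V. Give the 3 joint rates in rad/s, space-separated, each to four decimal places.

-0.0890 0.5560 -0.1350

o_n = [-0.4191, 0.3114, 0.1900]
J₁: ẑ×o_n = [-0.3114, -0.4191, 0.0000], ω = ẑ
J2: z=[0.0000, 0.0000, 1.0000] o=[0.0000, 0.7100, 0.0000] → [0.3986, -0.4191, 0.0000, 0.0000, 0.0000, 1.0000]
J3: z=[0.0000, 0.0000, 1.0000] o=[0.2300, 0.2774, 0.1900] → [-0.0340, -0.6491, 0.0000, 0.0000, 0.0000, 1.0000]
q̇ = J⁺·V = [-0.0890, 0.5560, -0.1350]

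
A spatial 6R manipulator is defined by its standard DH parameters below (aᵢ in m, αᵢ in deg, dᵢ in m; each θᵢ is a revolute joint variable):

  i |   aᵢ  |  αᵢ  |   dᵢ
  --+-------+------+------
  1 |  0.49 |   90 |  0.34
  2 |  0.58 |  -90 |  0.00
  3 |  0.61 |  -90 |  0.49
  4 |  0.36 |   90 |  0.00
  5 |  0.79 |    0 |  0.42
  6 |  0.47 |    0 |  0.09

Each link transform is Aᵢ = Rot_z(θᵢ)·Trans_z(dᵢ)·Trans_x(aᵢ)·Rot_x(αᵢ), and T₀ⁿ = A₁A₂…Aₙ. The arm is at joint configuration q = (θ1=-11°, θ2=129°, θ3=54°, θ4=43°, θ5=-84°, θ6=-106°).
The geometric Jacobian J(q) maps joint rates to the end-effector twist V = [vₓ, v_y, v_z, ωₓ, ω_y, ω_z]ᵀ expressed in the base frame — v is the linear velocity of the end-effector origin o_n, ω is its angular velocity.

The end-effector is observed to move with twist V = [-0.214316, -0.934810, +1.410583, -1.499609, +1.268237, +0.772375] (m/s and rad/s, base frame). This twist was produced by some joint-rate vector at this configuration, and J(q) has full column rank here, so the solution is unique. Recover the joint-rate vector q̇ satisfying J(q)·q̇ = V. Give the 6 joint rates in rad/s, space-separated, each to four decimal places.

o_n = [-1.1739, 0.5838, 1.1124]
J₁: ẑ×o_n = [-0.5838, -1.1739, 0.0000], ω = ẑ
J2: z=[-0.1908, -0.9816, 0.0000] o=[0.4810, -0.0935, 0.3400] → [-0.7582, 0.1474, -1.7537, -0.1908, -0.9816, 0.0000]
J3: z=[-0.7629, 0.1483, -0.6293] o=[0.1227, -0.0239, 0.7907] → [0.4301, 1.0613, -0.2713, -0.7629, 0.1483, -0.6293]
J4: z=[0.6119, 0.4798, -0.6287] o=[-0.3784, 0.5763, 0.7610] → [0.1733, 0.2851, 0.3863, 0.6119, 0.4798, -0.6287]
J5: z=[-0.7003, 0.6982, -0.1487] o=[-0.2461, 0.7676, 1.0358] → [0.0261, 0.1916, 0.7765, -0.7003, 0.6982, -0.1487]
J6: z=[-0.7003, 0.6982, -0.1487] o=[-0.9906, 0.7277, 1.5303] → [-0.3132, -0.2655, 0.2287, -0.7003, 0.6982, -0.1487]
q̇ = J⁺·V = [0.6230, -0.5750, 0.1520, -0.7410, 0.7120, 0.7730]

0.6230 -0.5750 0.1520 -0.7410 0.7120 0.7730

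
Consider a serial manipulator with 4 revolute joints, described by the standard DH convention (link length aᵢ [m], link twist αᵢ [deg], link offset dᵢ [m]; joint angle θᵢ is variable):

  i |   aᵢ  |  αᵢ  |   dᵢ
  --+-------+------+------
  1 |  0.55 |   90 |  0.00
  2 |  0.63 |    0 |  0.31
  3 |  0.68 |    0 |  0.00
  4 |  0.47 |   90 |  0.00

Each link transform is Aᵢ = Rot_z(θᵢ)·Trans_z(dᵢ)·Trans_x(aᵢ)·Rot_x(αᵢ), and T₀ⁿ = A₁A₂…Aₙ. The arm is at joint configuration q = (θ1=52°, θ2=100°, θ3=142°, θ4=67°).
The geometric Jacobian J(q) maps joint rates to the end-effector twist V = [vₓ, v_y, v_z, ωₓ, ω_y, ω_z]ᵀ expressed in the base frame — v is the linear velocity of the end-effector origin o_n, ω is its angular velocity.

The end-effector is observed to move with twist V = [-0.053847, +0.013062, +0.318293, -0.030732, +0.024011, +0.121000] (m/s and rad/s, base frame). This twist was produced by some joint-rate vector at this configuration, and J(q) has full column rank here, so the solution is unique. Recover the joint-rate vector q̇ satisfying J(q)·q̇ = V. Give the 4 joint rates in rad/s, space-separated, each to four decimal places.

o_n = [0.5011, 0.1379, -0.3452]
J₁: ẑ×o_n = [-0.1379, 0.5011, 0.0000], ω = ẑ
J2: z=[0.7880, -0.6157, 0.0000] o=[0.3386, 0.4334, 0.0000] → [0.2125, 0.2720, -0.1329, 0.7880, -0.6157, 0.0000]
J3: z=[0.7880, -0.6157, 0.0000] o=[0.5155, 0.1563, 0.6204] → [0.5945, 0.7610, -0.0235, 0.7880, -0.6157, 0.0000]
J4: z=[0.7880, -0.6157, 0.0000] o=[0.3190, -0.0952, 0.0200] → [0.2249, 0.2878, 0.2958, 0.7880, -0.6157, 0.0000]
q̇ = J⁺·V = [0.1210, -0.6950, -0.1000, 0.7560]

0.1210 -0.6950 -0.1000 0.7560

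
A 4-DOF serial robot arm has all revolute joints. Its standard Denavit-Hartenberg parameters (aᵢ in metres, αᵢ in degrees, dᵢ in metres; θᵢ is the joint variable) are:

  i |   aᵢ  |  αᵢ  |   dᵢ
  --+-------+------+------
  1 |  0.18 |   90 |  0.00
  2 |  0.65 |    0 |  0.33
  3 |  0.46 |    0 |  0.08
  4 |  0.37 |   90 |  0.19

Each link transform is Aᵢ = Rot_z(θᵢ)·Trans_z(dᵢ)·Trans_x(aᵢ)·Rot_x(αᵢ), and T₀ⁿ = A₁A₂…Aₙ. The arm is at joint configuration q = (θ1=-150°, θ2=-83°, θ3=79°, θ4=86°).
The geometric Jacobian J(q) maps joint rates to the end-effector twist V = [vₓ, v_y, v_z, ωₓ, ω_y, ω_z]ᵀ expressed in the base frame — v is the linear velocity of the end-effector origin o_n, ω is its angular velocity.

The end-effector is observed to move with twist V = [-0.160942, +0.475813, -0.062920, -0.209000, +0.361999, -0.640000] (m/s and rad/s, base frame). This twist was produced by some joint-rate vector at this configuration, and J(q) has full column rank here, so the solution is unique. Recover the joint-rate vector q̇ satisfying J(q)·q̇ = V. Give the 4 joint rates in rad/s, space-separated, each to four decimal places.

-0.6400 0.6950 -0.9990 0.7220

o_n = [-0.9665, 0.1348, -0.3108]
J₁: ẑ×o_n = [-0.1348, -0.9665, 0.0000], ω = ẑ
J2: z=[-0.5000, 0.8660, 0.0000] o=[-0.1559, -0.0900, 0.0000] → [-0.2692, -0.1554, 0.5896, -0.5000, 0.8660, 0.0000]
J3: z=[-0.5000, 0.8660, 0.0000] o=[-0.3895, 0.1562, -0.6452] → [0.2895, 0.1672, 0.5104, -0.5000, 0.8660, 0.0000]
J4: z=[-0.5000, 0.8660, 0.0000] o=[-0.8269, -0.0040, -0.6772] → [0.3173, 0.1832, 0.0515, -0.5000, 0.8660, 0.0000]
q̇ = J⁺·V = [-0.6400, 0.6950, -0.9990, 0.7220]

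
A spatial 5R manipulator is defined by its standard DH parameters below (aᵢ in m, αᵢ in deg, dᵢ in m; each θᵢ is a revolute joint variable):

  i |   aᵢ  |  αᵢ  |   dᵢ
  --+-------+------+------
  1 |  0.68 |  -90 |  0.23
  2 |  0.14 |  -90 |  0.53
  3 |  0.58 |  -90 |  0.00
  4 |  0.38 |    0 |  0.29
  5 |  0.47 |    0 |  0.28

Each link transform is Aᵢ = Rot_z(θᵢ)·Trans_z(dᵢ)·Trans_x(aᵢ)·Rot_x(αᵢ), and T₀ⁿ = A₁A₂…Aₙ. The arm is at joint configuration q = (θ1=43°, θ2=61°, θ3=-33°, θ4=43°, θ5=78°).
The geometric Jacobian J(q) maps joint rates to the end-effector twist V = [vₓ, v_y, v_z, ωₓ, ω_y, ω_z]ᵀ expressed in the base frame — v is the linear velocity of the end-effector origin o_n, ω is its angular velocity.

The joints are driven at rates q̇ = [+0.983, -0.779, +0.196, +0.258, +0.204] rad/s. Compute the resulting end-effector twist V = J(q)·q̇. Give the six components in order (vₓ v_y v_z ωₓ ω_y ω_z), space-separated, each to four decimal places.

o_n = [0.9994, 1.4617, -0.2947]
J₁: ẑ×o_n = [-1.4617, 0.9994, 0.0000], ω = ẑ
J2: z=[-0.6820, 0.7314, 0.0000] o=[0.4973, 0.4638, 0.2300] → [-0.3838, -0.3579, -1.0478, -0.6820, 0.7314, 0.0000]
J3: z=[-0.6397, -0.5965, -0.4848] o=[0.1855, 0.8977, 0.1076] → [0.5134, -0.6519, 0.1247, -0.6397, -0.5965, -0.4848]
J4: z=[0.7651, -0.4333, -0.4764] o=[0.1425, 1.2895, -0.3179] → [0.0720, -0.4259, 0.5030, 0.7651, -0.4333, -0.4764]
J5: z=[0.7651, -0.4333, -0.4764] o=[0.5096, 1.5062, -0.5342] → [-0.1250, -0.4166, 0.1782, 0.7651, -0.4333, -0.4764]
V = J·q̇ = [-1.0442, 0.9386, 1.0068, 0.7594, -0.8868, 0.6679]

-1.0442 0.9386 1.0068 0.7594 -0.8868 0.6679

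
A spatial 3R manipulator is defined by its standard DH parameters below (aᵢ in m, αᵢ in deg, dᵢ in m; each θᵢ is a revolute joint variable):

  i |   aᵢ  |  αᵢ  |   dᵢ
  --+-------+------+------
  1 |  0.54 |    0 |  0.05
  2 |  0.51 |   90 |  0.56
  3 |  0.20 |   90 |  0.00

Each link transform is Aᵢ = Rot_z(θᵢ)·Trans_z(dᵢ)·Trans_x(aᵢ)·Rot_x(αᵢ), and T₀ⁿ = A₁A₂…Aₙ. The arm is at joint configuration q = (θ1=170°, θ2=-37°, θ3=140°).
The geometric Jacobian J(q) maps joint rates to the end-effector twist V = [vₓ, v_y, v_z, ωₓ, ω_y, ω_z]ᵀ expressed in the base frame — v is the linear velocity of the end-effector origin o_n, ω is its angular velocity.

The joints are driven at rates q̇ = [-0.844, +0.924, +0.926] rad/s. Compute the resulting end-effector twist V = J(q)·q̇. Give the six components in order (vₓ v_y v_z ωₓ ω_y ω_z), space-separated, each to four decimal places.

0.1395 0.3423 -0.1419 0.6772 0.6315 0.0800

o_n = [-0.7751, 0.3547, 0.7386]
J₁: ẑ×o_n = [-0.3547, -0.7751, 0.0000], ω = ẑ
J2: z=[0.0000, 0.0000, 1.0000] o=[-0.5318, 0.0938, 0.0500] → [-0.2609, -0.2433, 0.0000, 0.0000, 0.0000, 1.0000]
J3: z=[0.7314, 0.6820, 0.0000] o=[-0.8796, 0.4668, 0.6100] → [0.0877, -0.0940, -0.1532, 0.7314, 0.6820, 0.0000]
V = J·q̇ = [0.1395, 0.3423, -0.1419, 0.6772, 0.6315, 0.0800]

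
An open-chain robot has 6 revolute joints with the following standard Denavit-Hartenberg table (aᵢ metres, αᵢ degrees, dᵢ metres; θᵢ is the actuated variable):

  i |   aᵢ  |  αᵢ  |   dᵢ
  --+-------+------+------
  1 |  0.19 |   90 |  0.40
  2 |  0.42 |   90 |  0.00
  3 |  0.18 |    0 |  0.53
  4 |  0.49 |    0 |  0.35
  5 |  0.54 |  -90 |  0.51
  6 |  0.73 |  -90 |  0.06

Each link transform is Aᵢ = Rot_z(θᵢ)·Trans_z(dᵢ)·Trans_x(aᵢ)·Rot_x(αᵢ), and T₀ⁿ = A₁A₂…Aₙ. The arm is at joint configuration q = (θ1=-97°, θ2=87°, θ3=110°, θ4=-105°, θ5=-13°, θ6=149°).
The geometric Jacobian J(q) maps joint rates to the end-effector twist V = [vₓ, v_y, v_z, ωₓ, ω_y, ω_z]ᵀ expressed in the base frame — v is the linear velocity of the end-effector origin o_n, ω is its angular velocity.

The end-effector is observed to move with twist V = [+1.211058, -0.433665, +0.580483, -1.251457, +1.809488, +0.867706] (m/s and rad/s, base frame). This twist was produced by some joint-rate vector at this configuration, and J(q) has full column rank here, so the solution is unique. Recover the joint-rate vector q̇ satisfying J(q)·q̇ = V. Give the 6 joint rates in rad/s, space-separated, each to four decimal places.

o_n = [-0.4326, -1.1992, 1.1159]
J₁: ẑ×o_n = [1.1992, -0.4326, 0.0000], ω = ẑ
J2: z=[-0.9925, 0.1219, 0.0000] o=[-0.0232, -0.1886, 0.4000] → [0.0872, 0.7106, 1.0529, -0.9925, 0.1219, 0.0000]
J3: z=[-0.1217, -0.9912, -0.0523] o=[-0.0258, -0.2104, 0.8194] → [-0.3456, 0.0574, -0.2828, -0.1217, -0.9912, -0.0523]
J4: z=[-0.1217, -0.9912, -0.0523] o=[-0.2578, -0.7119, 0.7302] → [-0.4078, 0.0561, -0.1139, -0.1217, -0.9912, -0.0523]
J5: z=[-0.1217, -0.9912, -0.0523] o=[-0.3459, -1.0790, 1.1994] → [0.0764, -0.0056, -0.0712, -0.1217, -0.9912, -0.0523]
J6: z=[-0.9838, 0.1135, 0.1390] o=[-0.3368, -1.6214, 1.7067] → [-0.1257, -0.5945, -0.4046, -0.9838, 0.1135, 0.1390]
q̇ = J⁺·V = [0.6620, 0.6130, -0.6410, -0.6760, -0.3350, 0.8580]

0.6620 0.6130 -0.6410 -0.6760 -0.3350 0.8580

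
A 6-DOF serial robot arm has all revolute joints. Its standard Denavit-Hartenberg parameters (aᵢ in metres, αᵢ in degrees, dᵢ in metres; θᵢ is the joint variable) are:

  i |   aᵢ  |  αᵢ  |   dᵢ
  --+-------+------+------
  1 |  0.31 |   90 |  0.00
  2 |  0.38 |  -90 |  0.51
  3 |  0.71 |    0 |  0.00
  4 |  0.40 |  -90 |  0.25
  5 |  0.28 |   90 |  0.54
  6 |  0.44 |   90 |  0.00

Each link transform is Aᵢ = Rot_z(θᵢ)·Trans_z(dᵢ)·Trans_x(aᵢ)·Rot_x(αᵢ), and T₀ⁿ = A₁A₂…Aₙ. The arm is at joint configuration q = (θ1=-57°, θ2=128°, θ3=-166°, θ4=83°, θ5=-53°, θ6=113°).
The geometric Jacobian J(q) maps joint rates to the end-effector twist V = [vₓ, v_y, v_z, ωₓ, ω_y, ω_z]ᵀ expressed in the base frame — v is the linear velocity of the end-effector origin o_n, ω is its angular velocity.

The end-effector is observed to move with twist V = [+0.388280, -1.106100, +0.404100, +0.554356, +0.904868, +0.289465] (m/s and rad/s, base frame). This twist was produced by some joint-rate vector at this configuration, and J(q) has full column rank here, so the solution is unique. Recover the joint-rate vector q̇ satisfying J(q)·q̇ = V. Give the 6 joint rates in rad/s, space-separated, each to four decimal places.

0.8120 -0.3550 0.5270 -0.3080 -0.0560 0.7690

o_n = [-1.0677, -0.2436, 0.3333]
J₁: ẑ×o_n = [0.2436, -1.0677, 0.0000], ω = ẑ
J2: z=[-0.8387, -0.5446, 0.0000] o=[0.1688, -0.2600, 0.0000] → [-0.1815, 0.2795, -0.6872, -0.8387, -0.5446, 0.0000]
J3: z=[-0.4292, 0.6609, -0.6157] o=[-0.3863, -0.3415, 0.2994] → [0.0827, 0.4341, 0.4083, -0.4292, 0.6609, -0.6157]
J4: z=[-0.4292, 0.6609, -0.6157] o=[-0.2994, -0.7908, -0.2434] → [0.7180, 0.7206, 0.2730, -0.4292, 0.6609, -0.6157]
J5: z=[-0.2306, 0.5789, 0.7821] o=[-0.7560, -0.8166, -0.3589] → [-0.0475, -0.0842, 0.0483, -0.2306, 0.5789, 0.7821]
J6: z=[0.4391, 0.7792, -0.4472] o=[-1.1236, -0.4368, -0.0581] → [0.3913, -0.1969, 0.0413, 0.4391, 0.7792, -0.4472]
q̇ = J⁺·V = [0.8120, -0.3550, 0.5270, -0.3080, -0.0560, 0.7690]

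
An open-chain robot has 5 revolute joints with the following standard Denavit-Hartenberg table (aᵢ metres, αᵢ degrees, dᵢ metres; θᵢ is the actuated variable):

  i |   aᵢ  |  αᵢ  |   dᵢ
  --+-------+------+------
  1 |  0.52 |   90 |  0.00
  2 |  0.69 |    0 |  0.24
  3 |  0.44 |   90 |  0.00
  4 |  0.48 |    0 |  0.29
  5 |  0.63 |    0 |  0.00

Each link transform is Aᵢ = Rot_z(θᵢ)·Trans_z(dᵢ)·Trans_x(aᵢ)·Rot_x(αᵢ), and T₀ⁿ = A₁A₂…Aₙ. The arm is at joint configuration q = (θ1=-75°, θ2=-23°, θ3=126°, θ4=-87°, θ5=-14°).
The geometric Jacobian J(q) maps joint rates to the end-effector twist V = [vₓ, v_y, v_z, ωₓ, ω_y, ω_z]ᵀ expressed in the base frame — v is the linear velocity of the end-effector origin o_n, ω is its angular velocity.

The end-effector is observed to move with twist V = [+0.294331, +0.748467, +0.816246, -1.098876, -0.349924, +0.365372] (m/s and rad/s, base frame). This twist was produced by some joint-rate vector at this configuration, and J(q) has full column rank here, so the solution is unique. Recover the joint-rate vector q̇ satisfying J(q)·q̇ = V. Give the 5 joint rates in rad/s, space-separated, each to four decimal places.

o_n = [1.1806, -1.0918, 0.1317]
J₁: ẑ×o_n = [1.0918, 1.1806, -0.0000], ω = ẑ
J2: z=[-0.9659, -0.2588, 0.0000] o=[0.1346, -0.5023, 0.0000] → [-0.0341, 0.1272, 0.8401, -0.9659, -0.2588, 0.0000]
J3: z=[-0.9659, -0.2588, 0.0000] o=[0.0672, -1.1779, -0.2696] → [-0.1039, 0.3876, 0.2050, -0.9659, -0.2588, 0.0000]
J4: z=[0.2522, -0.9412, 0.2250] o=[0.0415, -1.0823, 0.1591] → [0.0279, 0.2631, 1.0696, 0.2522, -0.9412, 0.2250]
J5: z=[0.2522, -0.9412, 0.2250] o=[0.5762, -1.2257, 0.2488] → [0.0801, 0.1655, 0.6026, 0.2522, -0.9412, 0.2250]
q̇ = J⁺·V = [0.3530, 0.6060, 0.5460, 0.3470, -0.2920]

0.3530 0.6060 0.5460 0.3470 -0.2920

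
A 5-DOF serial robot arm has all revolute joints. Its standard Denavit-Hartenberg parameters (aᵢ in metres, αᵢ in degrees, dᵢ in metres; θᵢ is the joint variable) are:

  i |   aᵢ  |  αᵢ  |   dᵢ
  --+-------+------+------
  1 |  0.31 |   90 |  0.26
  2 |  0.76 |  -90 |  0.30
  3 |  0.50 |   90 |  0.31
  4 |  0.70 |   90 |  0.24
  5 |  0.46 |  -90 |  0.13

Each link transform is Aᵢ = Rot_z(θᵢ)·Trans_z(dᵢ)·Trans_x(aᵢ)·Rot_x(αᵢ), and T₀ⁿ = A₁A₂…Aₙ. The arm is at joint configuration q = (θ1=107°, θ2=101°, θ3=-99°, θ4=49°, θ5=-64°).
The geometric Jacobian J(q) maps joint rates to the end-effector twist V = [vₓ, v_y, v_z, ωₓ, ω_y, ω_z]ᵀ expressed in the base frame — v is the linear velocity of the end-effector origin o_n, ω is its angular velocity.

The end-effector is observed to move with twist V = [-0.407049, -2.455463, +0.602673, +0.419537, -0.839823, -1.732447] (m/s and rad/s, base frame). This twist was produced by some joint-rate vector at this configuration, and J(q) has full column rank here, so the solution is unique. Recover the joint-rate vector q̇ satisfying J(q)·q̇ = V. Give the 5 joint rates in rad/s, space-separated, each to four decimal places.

-0.9140 0.4750 0.8760 0.6690 -0.2880

o_n = [1.6472, -0.2501, 0.8188]
J₁: ẑ×o_n = [0.2501, 1.6472, -0.0000], ω = ẑ
J2: z=[0.9563, 0.2924, 0.0000] o=[-0.0906, 0.2965, 0.2600] → [0.1634, -0.5344, -1.0308, 0.9563, 0.2924, 0.0000]
J3: z=[0.2870, -0.9387, -0.1908] o=[0.2387, 0.2455, 1.0060] → [0.0812, -0.2150, 1.1800, 0.2870, -0.9387, -0.1908]
J4: z=[-0.2047, 0.1345, -0.9695] o=[0.7955, 0.1131, 0.8701] → [-0.3591, -0.8363, -0.0402, -0.2047, 0.1345, -0.9695]
J5: z=[0.5180, 0.8553, 0.0093] o=[1.3278, -0.2048, 0.4661] → [0.3021, -0.1797, -0.2967, 0.5180, 0.8553, 0.0093]
q̇ = J⁺·V = [-0.9140, 0.4750, 0.8760, 0.6690, -0.2880]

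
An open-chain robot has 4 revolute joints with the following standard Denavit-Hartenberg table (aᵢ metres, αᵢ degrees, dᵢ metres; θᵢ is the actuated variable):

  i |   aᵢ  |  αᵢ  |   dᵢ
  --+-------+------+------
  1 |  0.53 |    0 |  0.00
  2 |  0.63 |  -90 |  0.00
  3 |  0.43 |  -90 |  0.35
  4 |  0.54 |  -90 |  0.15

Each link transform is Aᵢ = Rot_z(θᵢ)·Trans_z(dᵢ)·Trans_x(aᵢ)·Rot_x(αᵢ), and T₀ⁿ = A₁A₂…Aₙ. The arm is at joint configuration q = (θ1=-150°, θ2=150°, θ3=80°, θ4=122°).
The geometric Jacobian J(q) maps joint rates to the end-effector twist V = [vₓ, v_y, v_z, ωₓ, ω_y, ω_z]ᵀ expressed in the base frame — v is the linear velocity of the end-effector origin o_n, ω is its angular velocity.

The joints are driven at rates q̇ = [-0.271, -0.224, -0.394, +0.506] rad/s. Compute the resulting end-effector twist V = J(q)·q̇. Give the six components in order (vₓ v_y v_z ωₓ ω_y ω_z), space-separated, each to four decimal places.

o_n = [0.0483, -0.3729, -0.1677]
J₁: ẑ×o_n = [0.3729, 0.0483, -0.0000], ω = ẑ
J2: z=[0.0000, 0.0000, 1.0000] o=[-0.4590, -0.2650, 0.0000] → [0.1079, 0.5073, -0.0000, 0.0000, 0.0000, 1.0000]
J3: z=[-0.0000, 1.0000, 0.0000] o=[0.1710, -0.2650, 0.0000] → [-0.1677, -0.0000, 0.1227, -0.0000, 1.0000, 0.0000]
J4: z=[-0.9848, 0.0000, -0.1736] o=[0.2457, 0.0850, -0.4235] → [-0.0795, 0.2862, 0.4510, -0.9848, 0.0000, -0.1736]
V = J·q̇ = [-0.0994, 0.0181, 0.1798, -0.4983, -0.3940, -0.5829]

-0.0994 0.0181 0.1798 -0.4983 -0.3940 -0.5829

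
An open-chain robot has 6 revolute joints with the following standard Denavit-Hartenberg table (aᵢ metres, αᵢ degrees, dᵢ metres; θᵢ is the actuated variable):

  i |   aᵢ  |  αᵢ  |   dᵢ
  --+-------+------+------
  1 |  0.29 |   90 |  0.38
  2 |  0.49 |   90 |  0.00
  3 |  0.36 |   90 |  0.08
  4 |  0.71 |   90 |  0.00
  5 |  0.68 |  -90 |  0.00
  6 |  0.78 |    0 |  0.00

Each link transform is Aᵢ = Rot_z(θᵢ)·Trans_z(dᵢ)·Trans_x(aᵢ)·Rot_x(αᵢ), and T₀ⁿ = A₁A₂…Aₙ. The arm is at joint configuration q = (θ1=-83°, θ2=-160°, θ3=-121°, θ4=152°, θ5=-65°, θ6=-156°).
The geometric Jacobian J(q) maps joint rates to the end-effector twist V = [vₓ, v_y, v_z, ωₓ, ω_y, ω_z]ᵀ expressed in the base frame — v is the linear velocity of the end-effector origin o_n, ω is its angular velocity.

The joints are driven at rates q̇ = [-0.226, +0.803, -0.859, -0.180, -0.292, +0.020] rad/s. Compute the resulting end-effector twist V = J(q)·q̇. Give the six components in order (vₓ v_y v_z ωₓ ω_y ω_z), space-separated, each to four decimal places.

o_n = [-0.1578, 0.4167, 0.8480]
J₁: ẑ×o_n = [-0.4167, -0.1578, 0.0000], ω = ẑ
J2: z=[-0.9925, -0.1219, 0.0000] o=[0.0353, -0.2878, 0.3800] → [-0.0570, 0.4645, -0.7228, -0.9925, -0.1219, 0.0000]
J3: z=[-0.0417, 0.3395, 0.9397] o=[-0.0208, 0.1692, 0.2124] → [-0.0168, -0.1023, 0.0362, -0.0417, 0.3395, 0.9397]
J4: z=[-0.4130, -0.8622, 0.2932] o=[0.3034, 0.0610, 0.3510] → [-0.5328, 0.0700, -0.5446, -0.4130, -0.8622, 0.2932]
J5: z=[0.3903, 0.1233, 0.9124] o=[-0.2808, 0.4098, 0.5538] → [0.0300, -0.0026, -0.0125, 0.3903, 0.1233, 0.9124]
J6: z=[-0.9203, 0.0809, 0.3828] o=[-0.2627, 1.0824, 0.4552] → [0.2866, 0.4016, 0.6041, -0.9203, 0.0809, 0.3828]
V = J·q̇ = [0.1557, 0.4927, -0.4978, -0.8192, -0.2686, -1.3447]

0.1557 0.4927 -0.4978 -0.8192 -0.2686 -1.3447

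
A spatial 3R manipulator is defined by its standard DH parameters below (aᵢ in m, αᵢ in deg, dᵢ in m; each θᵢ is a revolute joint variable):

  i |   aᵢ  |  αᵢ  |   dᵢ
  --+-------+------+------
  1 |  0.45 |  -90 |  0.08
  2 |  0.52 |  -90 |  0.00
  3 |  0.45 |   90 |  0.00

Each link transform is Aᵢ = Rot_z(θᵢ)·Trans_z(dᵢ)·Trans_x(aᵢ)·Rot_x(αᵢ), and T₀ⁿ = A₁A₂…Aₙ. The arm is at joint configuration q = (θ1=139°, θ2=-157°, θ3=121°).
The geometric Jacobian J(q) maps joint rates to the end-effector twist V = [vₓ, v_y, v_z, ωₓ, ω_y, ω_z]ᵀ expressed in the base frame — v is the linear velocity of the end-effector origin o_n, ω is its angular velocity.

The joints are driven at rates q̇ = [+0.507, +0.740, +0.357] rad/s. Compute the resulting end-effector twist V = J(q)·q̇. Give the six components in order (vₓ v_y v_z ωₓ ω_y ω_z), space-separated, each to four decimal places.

-0.4219 0.1330 0.1425 -0.5908 -0.4670 0.8356

o_n = [0.1137, 0.4123, 0.1926]
J₁: ẑ×o_n = [-0.4123, 0.1137, 0.0000], ω = ẑ
J2: z=[-0.6561, -0.7547, 0.0000] o=[-0.3396, 0.2952, 0.0800] → [-0.0850, 0.0739, 0.2653, -0.6561, -0.7547, 0.0000]
J3: z=[-0.2949, 0.2563, 0.9205] o=[0.0216, -0.0188, 0.2832] → [-0.4200, 0.0580, -0.1507, -0.2949, 0.2563, 0.9205]
V = J·q̇ = [-0.4219, 0.1330, 0.1425, -0.5908, -0.4670, 0.8356]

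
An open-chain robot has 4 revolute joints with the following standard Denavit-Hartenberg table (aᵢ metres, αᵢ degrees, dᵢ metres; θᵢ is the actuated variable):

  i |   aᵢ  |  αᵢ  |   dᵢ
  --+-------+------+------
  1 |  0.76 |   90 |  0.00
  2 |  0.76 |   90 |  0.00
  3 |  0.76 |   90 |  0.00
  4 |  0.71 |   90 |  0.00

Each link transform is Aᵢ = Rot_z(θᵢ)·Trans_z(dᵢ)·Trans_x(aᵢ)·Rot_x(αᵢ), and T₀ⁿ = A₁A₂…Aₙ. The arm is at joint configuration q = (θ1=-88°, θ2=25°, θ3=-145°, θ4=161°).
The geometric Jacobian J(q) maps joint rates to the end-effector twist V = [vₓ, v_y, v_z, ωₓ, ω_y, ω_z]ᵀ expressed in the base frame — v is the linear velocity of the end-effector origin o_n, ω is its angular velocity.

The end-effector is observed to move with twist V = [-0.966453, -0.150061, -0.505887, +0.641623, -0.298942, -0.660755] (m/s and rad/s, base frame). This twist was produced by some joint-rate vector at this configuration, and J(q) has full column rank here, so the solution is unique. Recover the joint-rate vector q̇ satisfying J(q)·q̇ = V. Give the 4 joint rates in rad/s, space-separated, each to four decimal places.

-0.7090 -0.1860 0.0920 -0.5430

o_n = [0.1025, -1.4780, 0.0810]
J₁: ẑ×o_n = [1.4780, 0.1025, -0.0000], ω = ẑ
J2: z=[-0.9994, -0.0349, 0.0000] o=[0.0265, -0.7595, 0.0000] → [-0.0028, 0.0809, 0.7206, -0.9994, -0.0349, 0.0000]
J3: z=[0.0147, -0.4224, -0.9063] o=[0.0506, -1.4479, 0.3212] → [0.0742, -0.0435, 0.0215, 0.0147, -0.4224, -0.9063]
J4: z=[-0.8368, 0.4909, -0.2424] o=[0.4665, -0.8688, 0.0581] → [-0.1364, 0.1074, 0.6884, -0.8368, 0.4909, -0.2424]
q̇ = J⁺·V = [-0.7090, -0.1860, 0.0920, -0.5430]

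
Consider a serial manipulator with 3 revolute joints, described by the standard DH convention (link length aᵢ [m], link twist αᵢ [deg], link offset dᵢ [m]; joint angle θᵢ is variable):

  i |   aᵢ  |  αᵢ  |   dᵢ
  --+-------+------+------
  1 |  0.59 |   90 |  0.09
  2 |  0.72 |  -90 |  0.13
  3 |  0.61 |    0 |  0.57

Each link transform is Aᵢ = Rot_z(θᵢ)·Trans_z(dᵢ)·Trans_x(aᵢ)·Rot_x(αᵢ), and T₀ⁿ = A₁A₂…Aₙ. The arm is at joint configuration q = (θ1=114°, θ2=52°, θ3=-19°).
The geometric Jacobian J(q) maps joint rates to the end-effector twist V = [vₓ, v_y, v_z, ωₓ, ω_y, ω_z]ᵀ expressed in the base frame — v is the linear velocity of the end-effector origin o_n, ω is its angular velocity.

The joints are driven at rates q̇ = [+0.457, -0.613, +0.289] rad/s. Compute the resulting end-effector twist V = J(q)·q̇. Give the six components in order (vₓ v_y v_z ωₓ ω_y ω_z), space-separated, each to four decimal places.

o_n = [-0.0818, 0.9917, 1.4628]
J₁: ẑ×o_n = [-0.9917, -0.0818, 0.0000], ω = ẑ
J2: z=[0.9135, 0.4067, 0.0000] o=[-0.2400, 0.5390, 0.0900] → [0.5584, -1.2541, 0.3492, 0.9135, 0.4067, 0.0000]
J3: z=[0.3205, -0.7199, 0.6157] o=[-0.3015, 0.9968, 0.6574] → [-0.5766, -0.1229, 0.1565, 0.3205, -0.7199, 0.6157]
V = J·q̇ = [-0.9621, 0.6959, -0.1688, -0.4674, -0.4574, 0.6349]

-0.9621 0.6959 -0.1688 -0.4674 -0.4574 0.6349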